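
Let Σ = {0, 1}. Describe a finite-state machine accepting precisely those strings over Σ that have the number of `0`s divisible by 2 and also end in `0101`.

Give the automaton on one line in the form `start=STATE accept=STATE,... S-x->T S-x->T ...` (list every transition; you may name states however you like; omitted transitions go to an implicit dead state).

Build one automaton per condition and run them in lockstep. The first has 2 states tracking the count of `0`s modulo 2; the second has 5 states tracking how much of the suffix `0101` has currently been matched. A product state is a pair (one from each), accepting exactly when both do.
10 states suffice.
        0   1  
>  q0   q1  q0 
   q1   q2  q3 
   q2   q1  q4 
   q3   q5  q6 
   q4   q7  q0 
   q5   q1  q8 
   q6   q2  q6 
   q7   q2  q9 
 * q8   q7  q0 
   q9   q5  q6 
(> = start, * = accepting)

start=q0 accept=q8 q0-0->q1 q0-1->q0 q1-0->q2 q1-1->q3 q2-0->q1 q2-1->q4 q3-0->q5 q3-1->q6 q4-0->q7 q4-1->q0 q5-0->q1 q5-1->q8 q6-0->q2 q6-1->q6 q7-0->q2 q7-1->q9 q8-0->q7 q8-1->q0 q9-0->q5 q9-1->q6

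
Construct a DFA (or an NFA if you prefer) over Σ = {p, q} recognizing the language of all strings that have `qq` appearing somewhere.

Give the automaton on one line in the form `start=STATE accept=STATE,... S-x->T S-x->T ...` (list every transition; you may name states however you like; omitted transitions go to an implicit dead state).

Track how much of `qq` has been matched so far: state S0 is no progress, S2 is the absorbing accept state reached once `qq` has occurred. Intermediate states record partial matches; on a mismatch, fall back to the longest reusable overlap.
        p   q  
>  S0   S0  S1 
   S1   S0  S2 
 * S2   S2  S2 
(> = start, * = accepting)

start=S0 accept=S2 S0-p->S0 S0-q->S1 S1-p->S0 S1-q->S2 S2-p->S2 S2-q->S2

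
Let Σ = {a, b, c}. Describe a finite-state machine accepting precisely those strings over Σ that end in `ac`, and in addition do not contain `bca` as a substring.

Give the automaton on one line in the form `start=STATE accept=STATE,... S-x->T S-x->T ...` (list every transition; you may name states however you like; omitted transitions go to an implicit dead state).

start=q0 accept=q3 q0-a->q1 q0-b->q2 q0-c->q0 q1-a->q1 q1-b->q2 q1-c->q3 q2-a->q1 q2-b->q2 q2-c->q4 q3-a->q1 q3-b->q2 q3-c->q0 q4-a->q5 q4-b->q2 q4-c->q0 q5-a->q5 q5-b->q5 q5-c->q5

Build one automaton per condition and run them in lockstep. One (3 states) tracks how much of the suffix `ac` has currently been matched; the other (4 states) tracks partial matches of the forbidden pattern `bca`. Each combined state is a pair, one component from each; accept when both components accept. After merging equivalent states the machine shrinks.
With 6 states:
        a   b   c  
>  q0   q1  q2  q0 
   q1   q1  q2  q3 
   q2   q1  q2  q4 
 * q3   q1  q2  q0 
   q4   q5  q2  q0 
   q5   q5  q5  q5 
(> = start, * = accepting)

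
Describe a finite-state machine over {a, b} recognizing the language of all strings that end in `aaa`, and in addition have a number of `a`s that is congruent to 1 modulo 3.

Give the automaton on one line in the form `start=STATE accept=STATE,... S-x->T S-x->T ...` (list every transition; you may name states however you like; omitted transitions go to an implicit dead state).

start=S0 accept=S5 S0-a->S1 S0-b->S0 S1-a->S2 S1-b->S1 S2-a->S3 S2-b->S4 S3-a->S5 S3-b->S0 S4-a->S0 S4-b->S4 S5-a->S2 S5-b->S1

Run two small machines in parallel and take their product. The first has 4 states tracking how much of the suffix `aaa` has currently been matched; the second has 3 states tracking the count of `a`s modulo 3. A product state is a pair (one from each), accepting exactly when both do. After merging equivalent states the machine shrinks.
        a   b  
>  S0   S1  S0 
   S1   S2  S1 
   S2   S3  S4 
   S3   S5  S0 
   S4   S0  S4 
 * S5   S2  S1 
(> = start, * = accepting)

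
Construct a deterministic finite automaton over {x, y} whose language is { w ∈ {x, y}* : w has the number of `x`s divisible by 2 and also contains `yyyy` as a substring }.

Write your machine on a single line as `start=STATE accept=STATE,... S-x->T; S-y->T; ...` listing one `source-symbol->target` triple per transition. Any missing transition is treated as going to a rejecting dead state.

start=s0; accept=s8; s0-x->s1; s0-y->s2; s1-x->s0; s1-y->s3; s2-x->s1; s2-y->s4; s3-x->s0; s3-y->s5; s4-x->s1; s4-y->s6; s5-x->s0; s5-y->s7; s6-x->s1; s6-y->s8; s7-x->s0; s7-y->s9; s8-x->s9; s8-y->s8; s9-x->s8; s9-y->s9

Run two small machines in parallel and take their product. The first has 2 states tracking the count of `x`s modulo 2; the second has 5 states tracking whether and how much of `yyyy` has been seen. A product state is a pair (one from each), accepting exactly when both do.
        x   y  
>  s0   s1  s2 
   s1   s0  s3 
   s2   s1  s4 
   s3   s0  s5 
   s4   s1  s6 
   s5   s0  s7 
   s6   s1  s8 
   s7   s0  s9 
 * s8   s9  s8 
   s9   s8  s9 
(> = start, * = accepting)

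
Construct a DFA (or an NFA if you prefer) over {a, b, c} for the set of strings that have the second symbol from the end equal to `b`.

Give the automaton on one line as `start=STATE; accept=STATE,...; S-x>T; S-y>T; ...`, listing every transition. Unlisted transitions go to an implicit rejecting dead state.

Because acceptance depends on a position counted from the end, the machine has to buffer the most recent 2 symbols. Make each state the string of the last up-to-2 symbols read; on input `x` shift the window left and append `x`. Accept when the buffered window has length 2 and begins with `b`.
          a    b    c  
>  q0     q1   q2   q3 
   q1     q4   q5   q6 
   q2     q7   q8   q9 
   q3    q10  q11  q12 
   q4     q4   q5   q6 
   q5     q7   q8   q9 
   q6    q10  q11  q12 
 * q7     q4   q5   q6 
 * q8     q7   q8   q9 
 * q9    q10  q11  q12 
   q10    q4   q5   q6 
   q11    q7   q8   q9 
   q12   q10  q11  q12 
(> = start, * = accepting)

start=q0; accept=q7,q8,q9; q0-a>q1; q0-b>q2; q0-c>q3; q1-a>q4; q1-b>q5; q1-c>q6; q2-a>q7; q2-b>q8; q2-c>q9; q3-a>q10; q3-b>q11; q3-c>q12; q4-a>q4; q4-b>q5; q4-c>q6; q5-a>q7; q5-b>q8; q5-c>q9; q6-a>q10; q6-b>q11; q6-c>q12; q7-a>q4; q7-b>q5; q7-c>q6; q8-a>q7; q8-b>q8; q8-c>q9; q9-a>q10; q9-b>q11; q9-c>q12; q10-a>q4; q10-b>q5; q10-c>q6; q11-a>q7; q11-b>q8; q11-c>q9; q12-a>q10; q12-b>q11; q12-c>q12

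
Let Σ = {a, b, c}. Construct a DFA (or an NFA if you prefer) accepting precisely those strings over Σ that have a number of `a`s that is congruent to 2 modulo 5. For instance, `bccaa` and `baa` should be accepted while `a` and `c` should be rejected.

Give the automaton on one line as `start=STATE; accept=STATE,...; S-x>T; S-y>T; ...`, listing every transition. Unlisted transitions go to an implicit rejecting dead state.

start=s0; accept=s2; s0-a>s1; s0-b>s0; s0-c>s0; s1-a>s2; s1-b>s1; s1-c>s1; s2-a>s3; s2-b>s2; s2-c>s2; s3-a>s4; s3-b>s3; s3-c>s3; s4-a>s0; s4-b>s4; s4-c>s4

Keep the running count of `a`s modulo 5: each `a` advances along the cycle s0 → s1 → s2 → s3 → s4 → s0 while other symbols loop. Accept at s2.
With 5 states:
        a   b   c  
>  s0   s1  s0  s0 
   s1   s2  s1  s1 
 * s2   s3  s2  s2 
   s3   s4  s3  s3 
   s4   s0  s4  s4 
(> = start, * = accepting)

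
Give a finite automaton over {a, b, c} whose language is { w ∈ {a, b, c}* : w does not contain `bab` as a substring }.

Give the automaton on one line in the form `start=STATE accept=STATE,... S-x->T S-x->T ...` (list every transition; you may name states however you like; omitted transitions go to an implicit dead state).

start=S0 accept=S0,S1,S2 S0-a->S0 S0-b->S1 S0-c->S0 S1-a->S2 S1-b->S1 S1-c->S0 S2-a->S0 S2-b->S3 S2-c->S0 S3-a->S3 S3-b->S3 S3-c->S3

This is the complement of 'contains `bab`'. Use the same substring-matching states — S0 through S3 holding how much of `bab` has just been matched — but flip the accepting set: everything except the trap S3 accepts.
With 4 states:
        a   b   c  
>* S0   S0  S1  S0 
 * S1   S2  S1  S0 
 * S2   S0  S3  S0 
   S3   S3  S3  S3 
(> = start, * = accepting)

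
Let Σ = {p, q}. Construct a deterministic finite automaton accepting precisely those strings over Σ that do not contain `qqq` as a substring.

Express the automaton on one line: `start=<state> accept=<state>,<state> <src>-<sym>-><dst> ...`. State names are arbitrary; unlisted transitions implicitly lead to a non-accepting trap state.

start=s0 accept=s0,s1,s2 s0-p->s0 s0-q->s1 s1-p->s0 s1-q->s2 s2-p->s0 s2-q->s3 s3-p->s3 s3-q->s3

Track partial matches of the forbidden pattern `qqq`. State s3 is a dead state reached once `qqq` has occurred; every other state accepts. s0 means no part of `qqq` is currently matched.
A 4-state machine:
        p   q  
>* s0   s0  s1 
 * s1   s0  s2 
 * s2   s0  s3 
   s3   s3  s3 
(> = start, * = accepting)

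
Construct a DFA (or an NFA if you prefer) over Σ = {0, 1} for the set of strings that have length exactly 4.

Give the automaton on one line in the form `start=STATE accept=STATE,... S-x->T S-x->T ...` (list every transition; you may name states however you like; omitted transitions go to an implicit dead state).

start=A accept=E A-0->B A-1->B B-0->C B-1->C C-0->D C-1->D D-0->E D-1->E E-0->F E-1->F F-0->F F-1->F

We only need to distinguish lengths 0, 1, …, 4, and '>4'. Chain A → B → C → D → E → F on every symbol, with F looping. Accepting states: {E}.
       0  1 
>  A   B  B 
   B   C  C 
   C   D  D 
   D   E  E 
 * E   F  F 
   F   F  F 
(> = start, * = accepting)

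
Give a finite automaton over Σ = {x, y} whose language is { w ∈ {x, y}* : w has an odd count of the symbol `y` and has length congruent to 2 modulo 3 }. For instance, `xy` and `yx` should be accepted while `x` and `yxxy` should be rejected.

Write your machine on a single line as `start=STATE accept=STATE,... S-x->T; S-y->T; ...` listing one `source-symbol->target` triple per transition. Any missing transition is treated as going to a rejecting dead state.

start=q0; accept=q4; q0-x->q1; q0-y->q2; q1-x->q3; q1-y->q4; q2-x->q4; q2-y->q3; q3-x->q0; q3-y->q5; q4-x->q5; q4-y->q0; q5-x->q2; q5-y->q1

Run two small machines in parallel and take their product. One (2 states) tracks the count of `y`s modulo 2; the other (3 states) tracks the input length modulo 3. Each combined state is a pair, one component from each; accept when both components accept.
A 6-state machine:
        x   y  
>  q0   q1  q2 
   q1   q3  q4 
   q2   q4  q3 
   q3   q0  q5 
 * q4   q5  q0 
   q5   q2  q1 
(> = start, * = accepting)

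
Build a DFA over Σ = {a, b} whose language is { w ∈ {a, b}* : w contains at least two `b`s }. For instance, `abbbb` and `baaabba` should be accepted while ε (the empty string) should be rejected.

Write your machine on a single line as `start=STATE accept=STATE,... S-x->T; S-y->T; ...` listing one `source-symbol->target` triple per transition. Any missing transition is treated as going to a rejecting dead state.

start=s0; accept=s2,s3; s0-a->s0; s0-b->s1; s1-a->s1; s1-b->s2; s2-a->s2; s2-b->s3; s3-a->s3; s3-b->s3

Count `b`s, saturating at 3: states s0 through s2 mean 0 through 2 `b`s seen; s3 means more than 2. Each `b` increments (capped at s3); other symbols loop. Accept from {s2, s3}.
With 4 states:
        a   b  
>  s0   s0  s1 
   s1   s1  s2 
 * s2   s2  s3 
 * s3   s3  s3 
(> = start, * = accepting)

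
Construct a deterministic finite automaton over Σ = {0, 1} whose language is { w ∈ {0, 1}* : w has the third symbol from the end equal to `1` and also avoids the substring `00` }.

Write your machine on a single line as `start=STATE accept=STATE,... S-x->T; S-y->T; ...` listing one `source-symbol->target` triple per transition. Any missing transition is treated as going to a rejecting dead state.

start=q0; accept=q6,q7,q8; q0-0->q1; q0-1->q2; q1-0->q3; q1-1->q2; q2-0->q4; q2-1->q5; q3-0->q3; q3-1->q3; q4-0->q3; q4-1->q6; q5-0->q7; q5-1->q8; q6-0->q4; q6-1->q5; q7-0->q3; q7-1->q6; q8-0->q7; q8-1->q8

Handle the two conditions separately and then intersect. The first has 15 states tracking the last 3 symbols read; the second has 3 states tracking partial matches of the forbidden pattern `00`. A product state is a pair (one from each), accepting exactly when both do. Equivalent product states are then merged.
9 states suffice.
        0   1  
>  q0   q1  q2 
   q1   q3  q2 
   q2   q4  q5 
   q3   q3  q3 
   q4   q3  q6 
   q5   q7  q8 
 * q6   q4  q5 
 * q7   q3  q6 
 * q8   q7  q8 
(> = start, * = accepting)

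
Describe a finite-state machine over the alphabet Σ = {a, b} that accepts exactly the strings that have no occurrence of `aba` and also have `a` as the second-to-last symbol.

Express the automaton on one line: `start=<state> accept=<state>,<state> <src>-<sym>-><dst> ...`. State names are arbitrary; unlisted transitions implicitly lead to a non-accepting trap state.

start=s0 accept=s3,s4 s0-a->s1 s0-b->s2 s1-a->s3 s1-b->s4 s2-a->s5 s2-b->s6 s3-a->s3 s3-b->s4 s4-a->s7 s4-b->s6 s5-a->s3 s5-b->s4 s6-a->s5 s6-b->s6 s7-a->s8 s7-b->s9 s8-a->s8 s8-b->s9 s9-a->s7 s9-b->s10 s10-a->s7 s10-b->s10

Run two small machines in parallel and take their product. The first has 4 states tracking partial matches of the forbidden pattern `aba`; the second has 7 states tracking the last 2 symbols read. A product state is a pair (one from each), accepting exactly when both do.
With 11 states:
          a    b  
>  s0     s1   s2 
   s1     s3   s4 
   s2     s5   s6 
 * s3     s3   s4 
 * s4     s7   s6 
   s5     s3   s4 
   s6     s5   s6 
   s7     s8   s9 
   s8     s8   s9 
   s9     s7  s10 
   s10    s7  s10 
(> = start, * = accepting)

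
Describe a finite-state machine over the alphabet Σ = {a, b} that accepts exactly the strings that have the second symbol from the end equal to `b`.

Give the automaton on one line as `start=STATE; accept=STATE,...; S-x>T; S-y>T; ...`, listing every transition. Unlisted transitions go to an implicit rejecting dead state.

start=s0; accept=s5,s6; s0-a>s1; s0-b>s2; s1-a>s3; s1-b>s4; s2-a>s5; s2-b>s6; s3-a>s3; s3-b>s4; s4-a>s5; s4-b>s6; s5-a>s3; s5-b>s4; s6-a>s5; s6-b>s6

A DFA must remember the last 2 symbols (since which symbol is second-to-last isn't known until the input ends). Use one state per possible window of the last ≤2 symbols; accept from those whose window starts with `b`.
A 7-state machine:
        a   b  
>  s0   s1  s2 
   s1   s3  s4 
   s2   s5  s6 
   s3   s3  s4 
   s4   s5  s6 
 * s5   s3  s4 
 * s6   s5  s6 
(> = start, * = accepting)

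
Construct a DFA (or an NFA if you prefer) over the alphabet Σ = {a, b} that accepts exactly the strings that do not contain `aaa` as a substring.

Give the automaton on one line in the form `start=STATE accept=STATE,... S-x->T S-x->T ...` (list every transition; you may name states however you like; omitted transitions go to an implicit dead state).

Track partial matches of the forbidden pattern `aaa`. State S3 is a dead state reached once `aaa` has occurred; every other state accepts. S0 means no part of `aaa` is currently matched.
With 4 states:
        a   b  
>* S0   S1  S0 
 * S1   S2  S0 
 * S2   S3  S0 
   S3   S3  S3 
(> = start, * = accepting)

start=S0 accept=S0,S1,S2 S0-a->S1 S0-b->S0 S1-a->S2 S1-b->S0 S2-a->S3 S2-b->S0 S3-a->S3 S3-b->S3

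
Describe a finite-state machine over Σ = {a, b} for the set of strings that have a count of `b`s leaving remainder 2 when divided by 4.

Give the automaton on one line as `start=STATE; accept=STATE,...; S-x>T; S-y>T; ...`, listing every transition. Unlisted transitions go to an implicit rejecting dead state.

Keep the running count of `b`s modulo 4: each `b` advances along the cycle q0 → q1 → q2 → q3 → q0 while other symbols loop. Accept at q2.
4 states suffice.
        a   b  
>  q0   q0  q1 
   q1   q1  q2 
 * q2   q2  q3 
   q3   q3  q0 
(> = start, * = accepting)

start=q0; accept=q2; q0-a>q0; q0-b>q1; q1-a>q1; q1-b>q2; q2-a>q2; q2-b>q3; q3-a>q3; q3-b>q0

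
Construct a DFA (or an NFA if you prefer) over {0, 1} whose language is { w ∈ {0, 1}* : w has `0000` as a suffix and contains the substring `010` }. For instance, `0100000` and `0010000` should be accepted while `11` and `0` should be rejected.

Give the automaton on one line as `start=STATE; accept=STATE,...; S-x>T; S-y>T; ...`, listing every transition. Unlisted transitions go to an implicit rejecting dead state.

start=S0; accept=S7; S0-0>S1; S0-1>S0; S1-0>S1; S1-1>S2; S2-0>S3; S2-1>S0; S3-0>S4; S3-1>S5; S4-0>S6; S4-1>S5; S5-0>S3; S5-1>S5; S6-0>S7; S6-1>S5; S7-0>S7; S7-1>S5

Run two small machines in parallel and take their product. One (5 states) tracks how much of the suffix `0000` has currently been matched; the other (4 states) tracks whether and how much of `010` has been seen. Each combined state is a pair, one component from each; accept when both components accept. Minimizing collapses redundant product states.
With 8 states:
        0   1  
>  S0   S1  S0 
   S1   S1  S2 
   S2   S3  S0 
   S3   S4  S5 
   S4   S6  S5 
   S5   S3  S5 
   S6   S7  S5 
 * S7   S7  S5 
(> = start, * = accepting)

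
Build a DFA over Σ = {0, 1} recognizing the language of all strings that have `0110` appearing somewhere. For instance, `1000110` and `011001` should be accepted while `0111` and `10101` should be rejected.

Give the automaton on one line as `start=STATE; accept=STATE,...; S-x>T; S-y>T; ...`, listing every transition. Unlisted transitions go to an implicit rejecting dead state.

States q0..q3 record the length of the longest prefix of `0110` that matches the current input suffix. Reaching q4 means `0110` has been seen, and we stay there forever. Accept from q4.
5 states suffice.
        0   1  
>  q0   q1  q0 
   q1   q1  q2 
   q2   q1  q3 
   q3   q4  q0 
 * q4   q4  q4 
(> = start, * = accepting)

start=q0; accept=q4; q0-0>q1; q0-1>q0; q1-0>q1; q1-1>q2; q2-0>q1; q2-1>q3; q3-0>q4; q3-1>q0; q4-0>q4; q4-1>q4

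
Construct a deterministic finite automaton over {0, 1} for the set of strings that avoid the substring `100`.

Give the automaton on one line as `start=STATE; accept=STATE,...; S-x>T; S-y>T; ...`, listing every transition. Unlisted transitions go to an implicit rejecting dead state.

start=S0; accept=S0,S1,S2; S0-0>S0; S0-1>S1; S1-0>S2; S1-1>S1; S2-0>S3; S2-1>S1; S3-0>S3; S3-1>S3

Track partial matches of the forbidden pattern `100`. State S3 is a dead state reached once `100` has occurred; every other state accepts. S0 means no part of `100` is currently matched.
With 4 states:
        0   1  
>* S0   S0  S1 
 * S1   S2  S1 
 * S2   S3  S1 
   S3   S3  S3 
(> = start, * = accepting)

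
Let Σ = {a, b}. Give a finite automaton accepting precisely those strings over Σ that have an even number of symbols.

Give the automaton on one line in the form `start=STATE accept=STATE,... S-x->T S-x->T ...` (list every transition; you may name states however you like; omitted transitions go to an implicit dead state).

Only the length mod 2 matters, so use a 2-cycle: from any state, every input symbol moves to the next state, wrapping S1 back to S0. Mark S0 accepting.
With 2 states:
        a   b  
>* S0   S1  S1 
   S1   S0  S0 
(> = start, * = accepting)

start=S0 accept=S0 S0-a->S1 S0-b->S1 S1-a->S0 S1-b->S0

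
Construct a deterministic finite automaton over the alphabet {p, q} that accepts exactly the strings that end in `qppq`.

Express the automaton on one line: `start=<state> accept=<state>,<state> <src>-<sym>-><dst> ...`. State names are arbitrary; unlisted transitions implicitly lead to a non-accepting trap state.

Remember how much of `qppq` the current input suffix matches. State A means no match yet; B means the last symbol is `q`; C means the last 2 symbols are `qp`; D means the last 3 symbols are `qpp`; E means the last 4 symbols are `qppq`. Only E accepts. On a mismatch, fall back to the longest proper suffix that is still a prefix of `qppq`.
With 5 states:
       p  q 
>  A   A  B 
   B   C  B 
   C   D  B 
   D   A  E 
 * E   C  B 
(> = start, * = accepting)

start=A accept=E A-p->A A-q->B B-p->C B-q->B C-p->D C-q->B D-p->A D-q->E E-p->C E-q->B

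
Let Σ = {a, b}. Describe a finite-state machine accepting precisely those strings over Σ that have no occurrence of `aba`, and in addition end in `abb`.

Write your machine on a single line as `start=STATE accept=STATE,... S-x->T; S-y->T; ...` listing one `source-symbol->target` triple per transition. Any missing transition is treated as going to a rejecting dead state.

Handle the two conditions separately and then intersect. One (4 states) tracks partial matches of the forbidden pattern `aba`; the other (4 states) tracks how much of the suffix `abb` has currently been matched. Each combined state is a pair, one component from each; accept when both components accept.
An 8-state machine:
        a   b  
>  q0   q1  q0 
   q1   q1  q2 
   q2   q3  q4 
   q3   q3  q5 
 * q4   q1  q0 
   q5   q3  q6 
   q6   q3  q7 
   q7   q3  q7 
(> = start, * = accepting)

start=q0; accept=q4; q0-a->q1; q0-b->q0; q1-a->q1; q1-b->q2; q2-a->q3; q2-b->q4; q3-a->q3; q3-b->q5; q4-a->q1; q4-b->q0; q5-a->q3; q5-b->q6; q6-a->q3; q6-b->q7; q7-a->q3; q7-b->q7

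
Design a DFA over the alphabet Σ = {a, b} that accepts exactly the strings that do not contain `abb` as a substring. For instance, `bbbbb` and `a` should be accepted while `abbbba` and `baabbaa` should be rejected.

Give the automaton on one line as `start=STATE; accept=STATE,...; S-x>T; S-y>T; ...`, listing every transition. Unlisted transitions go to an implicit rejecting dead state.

Track partial matches of the forbidden pattern `abb`. State S3 is a dead state reached once `abb` has occurred; every other state accepts. S0 means no part of `abb` is currently matched.
        a   b  
>* S0   S1  S0 
 * S1   S1  S2 
 * S2   S1  S3 
   S3   S3  S3 
(> = start, * = accepting)

start=S0; accept=S0,S1,S2; S0-a>S1; S0-b>S0; S1-a>S1; S1-b>S2; S2-a>S1; S2-b>S3; S3-a>S3; S3-b>S3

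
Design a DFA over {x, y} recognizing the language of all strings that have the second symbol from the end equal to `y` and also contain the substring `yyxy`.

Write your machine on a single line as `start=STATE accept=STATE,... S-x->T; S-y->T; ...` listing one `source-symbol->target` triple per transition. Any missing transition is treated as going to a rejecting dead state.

Handle the two conditions separately and then intersect. The first has 7 states tracking the last 2 symbols read; the second has 5 states tracking whether and how much of `yyxy` has been seen. A product state is a pair (one from each), accepting exactly when both do.
          x    y  
>  S0     S1   S2 
   S1     S3   S4 
   S2     S5   S6 
   S3     S3   S4 
   S4     S5   S6 
   S5     S3   S4 
   S6     S7   S6 
   S7     S3   S8 
   S8     S9  S10 
 * S9    S11   S8 
 * S10    S9  S10 
   S11   S11   S8 
(> = start, * = accepting)

start=S0; accept=S9,S10; S0-x->S1; S0-y->S2; S1-x->S3; S1-y->S4; S2-x->S5; S2-y->S6; S3-x->S3; S3-y->S4; S4-x->S5; S4-y->S6; S5-x->S3; S5-y->S4; S6-x->S7; S6-y->S6; S7-x->S3; S7-y->S8; S8-x->S9; S8-y->S10; S9-x->S11; S9-y->S8; S10-x->S9; S10-y->S10; S11-x->S11; S11-y->S8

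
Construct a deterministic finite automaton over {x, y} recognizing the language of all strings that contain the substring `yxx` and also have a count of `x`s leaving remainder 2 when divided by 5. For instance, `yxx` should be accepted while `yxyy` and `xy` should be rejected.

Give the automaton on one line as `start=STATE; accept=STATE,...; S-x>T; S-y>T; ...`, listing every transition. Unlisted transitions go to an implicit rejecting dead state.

Run two small machines in parallel and take their product. One (4 states) tracks whether and how much of `yxx` has been seen; the other (5 states) tracks the count of `x`s modulo 5. Each combined state is a pair, one component from each; accept when both components accept.
          x    y  
>  q0     q1   q2 
   q1     q3   q4 
   q2     q5   q2 
   q3     q6   q7 
   q4     q8   q4 
   q5     q9   q4 
   q6    q10  q11 
   q7    q12   q7 
   q8    q13   q7 
 * q9    q13   q9 
   q10    q0  q14 
   q11   q15  q11 
   q12   q16  q11 
   q13   q16  q13 
   q14   q17  q14 
   q15   q18  q14 
   q16   q18  q16 
   q17   q19   q2 
   q18   q19  q18 
   q19    q9  q19 
(> = start, * = accepting)

start=q0; accept=q9; q0-x>q1; q0-y>q2; q1-x>q3; q1-y>q4; q2-x>q5; q2-y>q2; q3-x>q6; q3-y>q7; q4-x>q8; q4-y>q4; q5-x>q9; q5-y>q4; q6-x>q10; q6-y>q11; q7-x>q12; q7-y>q7; q8-x>q13; q8-y>q7; q9-x>q13; q9-y>q9; q10-x>q0; q10-y>q14; q11-x>q15; q11-y>q11; q12-x>q16; q12-y>q11; q13-x>q16; q13-y>q13; q14-x>q17; q14-y>q14; q15-x>q18; q15-y>q14; q16-x>q18; q16-y>q16; q17-x>q19; q17-y>q2; q18-x>q19; q18-y>q18; q19-x>q9; q19-y>q19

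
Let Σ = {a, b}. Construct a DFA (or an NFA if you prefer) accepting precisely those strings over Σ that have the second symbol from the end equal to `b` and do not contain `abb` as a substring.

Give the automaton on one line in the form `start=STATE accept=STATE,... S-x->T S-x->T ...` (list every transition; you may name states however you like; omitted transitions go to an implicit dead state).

Build one automaton per condition and run them in lockstep. The first has 7 states tracking the last 2 symbols read; the second has 4 states tracking partial matches of the forbidden pattern `abb`. A product state is a pair (one from each), accepting exactly when both do. Equivalent product states are then merged.
With 7 states:
        a   b  
>  q0   q1  q2 
   q1   q1  q3 
   q2   q4  q5 
   q3   q4  q6 
 * q4   q1  q3 
 * q5   q4  q5 
   q6   q6  q6 
(> = start, * = accepting)

start=q0 accept=q4,q5 q0-a->q1 q0-b->q2 q1-a->q1 q1-b->q3 q2-a->q4 q2-b->q5 q3-a->q4 q3-b->q6 q4-a->q1 q4-b->q3 q5-a->q4 q5-b->q5 q6-a->q6 q6-b->q6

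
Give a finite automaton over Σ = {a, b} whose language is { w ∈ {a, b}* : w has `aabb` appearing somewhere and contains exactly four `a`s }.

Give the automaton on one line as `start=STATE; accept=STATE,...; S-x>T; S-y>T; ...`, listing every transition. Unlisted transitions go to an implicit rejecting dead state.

start=q0; accept=q15; q0-a>q1; q0-b>q0; q1-a>q2; q1-b>q3; q2-a>q4; q2-b>q5; q3-a>q6; q3-b>q3; q4-a>q7; q4-b>q8; q5-a>q9; q5-b>q10; q6-a>q4; q6-b>q11; q7-a>q12; q7-b>q13; q8-a>q12; q8-b>q14; q9-a>q7; q9-b>q12; q10-a>q14; q10-b>q10; q11-a>q9; q11-b>q11; q12-a>q12; q12-b>q12; q13-a>q12; q13-b>q15; q14-a>q15; q14-b>q14; q15-a>q12; q15-b>q15

Build one automaton per condition and run them in lockstep. The first has 5 states tracking whether and how much of `aabb` has been seen; the second has 6 states tracking the count of `a`s, saturating at 5. A product state is a pair (one from each), accepting exactly when both do. Minimizing collapses redundant product states.
A 16-state machine:
          a    b  
>  q0     q1   q0 
   q1     q2   q3 
   q2     q4   q5 
   q3     q6   q3 
   q4     q7   q8 
   q5     q9  q10 
   q6     q4  q11 
   q7    q12  q13 
   q8    q12  q14 
   q9     q7  q12 
   q10   q14  q10 
   q11    q9  q11 
   q12   q12  q12 
   q13   q12  q15 
   q14   q15  q14 
 * q15   q12  q15 
(> = start, * = accepting)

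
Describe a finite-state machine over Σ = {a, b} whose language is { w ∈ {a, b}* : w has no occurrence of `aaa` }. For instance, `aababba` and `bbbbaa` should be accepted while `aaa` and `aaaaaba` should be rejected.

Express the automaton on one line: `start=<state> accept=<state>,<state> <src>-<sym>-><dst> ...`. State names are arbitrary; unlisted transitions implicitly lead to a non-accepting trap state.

This is the complement of 'contains `aaa`'. Use the same substring-matching states — s0 through s3 holding how much of `aaa` has just been matched — but flip the accepting set: everything except the trap s3 accepts.
A 4-state machine:
        a   b  
>* s0   s1  s0 
 * s1   s2  s0 
 * s2   s3  s0 
   s3   s3  s3 
(> = start, * = accepting)

start=s0 accept=s0,s1,s2 s0-a->s1 s0-b->s0 s1-a->s2 s1-b->s0 s2-a->s3 s2-b->s0 s3-a->s3 s3-b->s3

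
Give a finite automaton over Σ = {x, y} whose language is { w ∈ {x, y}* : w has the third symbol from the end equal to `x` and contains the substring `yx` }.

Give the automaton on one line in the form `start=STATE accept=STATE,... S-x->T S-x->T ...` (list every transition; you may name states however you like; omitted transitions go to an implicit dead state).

start=S0 accept=S5,S8,S9,S10 S0-x->S1 S0-y->S2 S1-x->S1 S1-y->S3 S2-x->S4 S2-y->S2 S3-x->S5 S3-y->S2 S4-x->S6 S4-y->S7 S5-x->S6 S5-y->S7 S6-x->S8 S6-y->S9 S7-x->S5 S7-y->S10 S8-x->S8 S8-y->S9 S9-x->S5 S9-y->S10 S10-x->S4 S10-y->S2

Handle the two conditions separately and then intersect. One (15 states) tracks the last 3 symbols read; the other (3 states) tracks whether and how much of `yx` has been seen. Each combined state is a pair, one component from each; accept when both components accept. Equivalent product states are then merged.
          x    y  
>  S0     S1   S2 
   S1     S1   S3 
   S2     S4   S2 
   S3     S5   S2 
   S4     S6   S7 
 * S5     S6   S7 
   S6     S8   S9 
   S7     S5  S10 
 * S8     S8   S9 
 * S9     S5  S10 
 * S10    S4   S2 
(> = start, * = accepting)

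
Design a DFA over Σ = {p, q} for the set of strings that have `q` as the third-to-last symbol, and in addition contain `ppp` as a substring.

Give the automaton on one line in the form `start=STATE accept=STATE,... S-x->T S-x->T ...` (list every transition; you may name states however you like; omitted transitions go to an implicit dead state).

Build one automaton per condition and run them in lockstep. One (15 states) tracks the last 3 symbols read; the other (4 states) tracks whether and how much of `ppp` has been seen. Each combined state is a pair, one component from each; accept when both components accept.
          p    q  
>  s0     s1   s2 
   s1     s3   s4 
   s2     s5   s6 
   s3     s7   s8 
   s4     s9  s10 
   s5    s11  s12 
   s6    s13  s14 
   s7     s7  s15 
   s8     s9  s10 
   s9    s11  s12 
   s10   s13  s14 
   s11    s7   s8 
   s12    s9  s10 
   s13   s11  s12 
   s14   s13  s14 
   s15   s16  s17 
   s16   s18  s19 
   s17   s20  s21 
 * s18    s7  s15 
 * s19   s16  s17 
 * s20   s18  s19 
 * s21   s20  s21 
(> = start, * = accepting)

start=s0 accept=s18,s19,s20,s21 s0-p->s1 s0-q->s2 s1-p->s3 s1-q->s4 s2-p->s5 s2-q->s6 s3-p->s7 s3-q->s8 s4-p->s9 s4-q->s10 s5-p->s11 s5-q->s12 s6-p->s13 s6-q->s14 s7-p->s7 s7-q->s15 s8-p->s9 s8-q->s10 s9-p->s11 s9-q->s12 s10-p->s13 s10-q->s14 s11-p->s7 s11-q->s8 s12-p->s9 s12-q->s10 s13-p->s11 s13-q->s12 s14-p->s13 s14-q->s14 s15-p->s16 s15-q->s17 s16-p->s18 s16-q->s19 s17-p->s20 s17-q->s21 s18-p->s7 s18-q->s15 s19-p->s16 s19-q->s17 s20-p->s18 s20-q->s19 s21-p->s20 s21-q->s21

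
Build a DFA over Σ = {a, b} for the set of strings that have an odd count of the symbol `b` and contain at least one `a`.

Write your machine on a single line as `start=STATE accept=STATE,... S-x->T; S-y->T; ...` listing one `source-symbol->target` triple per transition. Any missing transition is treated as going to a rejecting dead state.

Run two small machines in parallel and take their product. One (2 states) tracks the count of `b`s modulo 2; the other (3 states) tracks the count of `a`s, saturating at 2. Each combined state is a pair, one component from each; accept when both components accept. After merging equivalent states the machine shrinks.
A 4-state machine:
        a   b  
>  S0   S1  S2 
   S1   S1  S3 
   S2   S3  S0 
 * S3   S3  S1 
(> = start, * = accepting)

start=S0; accept=S3; S0-a->S1; S0-b->S2; S1-a->S1; S1-b->S3; S2-a->S3; S2-b->S0; S3-a->S3; S3-b->S1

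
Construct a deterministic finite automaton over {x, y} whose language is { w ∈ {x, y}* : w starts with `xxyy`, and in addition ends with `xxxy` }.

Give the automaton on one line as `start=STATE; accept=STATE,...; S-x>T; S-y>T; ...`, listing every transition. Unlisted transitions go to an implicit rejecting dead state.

Handle the two conditions separately and then intersect. The first has 6 states tracking whether the input so far still matches the prefix `xxyy`; the second has 5 states tracking how much of the suffix `xxxy` has currently been matched. A product state is a pair (one from each), accepting exactly when both do. Equivalent product states are then merged.
With 10 states:
       x  y 
>  A   B  C 
   B   D  C 
   C   C  C 
   D   C  E 
   E   C  F 
   F   G  F 
   G   H  F 
   H   I  F 
   I   I  J 
 * J   G  F 
(> = start, * = accepting)

start=A; accept=J; A-x>B; A-y>C; B-x>D; B-y>C; C-x>C; C-y>C; D-x>C; D-y>E; E-x>C; E-y>F; F-x>G; F-y>F; G-x>H; G-y>F; H-x>I; H-y>F; I-x>I; I-y>J; J-x>G; J-y>F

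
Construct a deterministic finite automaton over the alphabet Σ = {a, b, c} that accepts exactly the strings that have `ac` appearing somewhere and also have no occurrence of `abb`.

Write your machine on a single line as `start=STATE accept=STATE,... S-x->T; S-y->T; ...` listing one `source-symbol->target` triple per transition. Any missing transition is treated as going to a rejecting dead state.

Handle the two conditions separately and then intersect. One (3 states) tracks whether and how much of `ac` has been seen; the other (4 states) tracks partial matches of the forbidden pattern `abb`. Each combined state is a pair, one component from each; accept when both components accept.
        a   b   c  
>  q0   q1  q0  q0 
   q1   q1  q2  q3 
   q2   q1  q4  q0 
 * q3   q5  q3  q3 
   q4   q6  q4  q4 
 * q5   q5  q7  q3 
   q6   q6  q4  q8 
 * q7   q5  q8  q3 
   q8   q8  q8  q8 
(> = start, * = accepting)

start=q0; accept=q3,q5,q7; q0-a->q1; q0-b->q0; q0-c->q0; q1-a->q1; q1-b->q2; q1-c->q3; q2-a->q1; q2-b->q4; q2-c->q0; q3-a->q5; q3-b->q3; q3-c->q3; q4-a->q6; q4-b->q4; q4-c->q4; q5-a->q5; q5-b->q7; q5-c->q3; q6-a->q6; q6-b->q4; q6-c->q8; q7-a->q5; q7-b->q8; q7-c->q3; q8-a->q8; q8-b->q8; q8-c->q8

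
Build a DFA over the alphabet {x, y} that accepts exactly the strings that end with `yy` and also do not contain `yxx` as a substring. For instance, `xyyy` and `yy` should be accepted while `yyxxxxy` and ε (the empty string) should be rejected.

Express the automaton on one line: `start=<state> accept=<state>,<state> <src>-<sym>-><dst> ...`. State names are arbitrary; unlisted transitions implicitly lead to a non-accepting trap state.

start=q0 accept=q3 q0-x->q0 q0-y->q1 q1-x->q2 q1-y->q3 q2-x->q4 q2-y->q1 q3-x->q2 q3-y->q3 q4-x->q4 q4-y->q4

Run two small machines in parallel and take their product. One (3 states) tracks how much of the suffix `yy` has currently been matched; the other (4 states) tracks partial matches of the forbidden pattern `yxx`. Each combined state is a pair, one component from each; accept when both components accept. After merging equivalent states the machine shrinks.
5 states suffice.
        x   y  
>  q0   q0  q1 
   q1   q2  q3 
   q2   q4  q1 
 * q3   q2  q3 
   q4   q4  q4 
(> = start, * = accepting)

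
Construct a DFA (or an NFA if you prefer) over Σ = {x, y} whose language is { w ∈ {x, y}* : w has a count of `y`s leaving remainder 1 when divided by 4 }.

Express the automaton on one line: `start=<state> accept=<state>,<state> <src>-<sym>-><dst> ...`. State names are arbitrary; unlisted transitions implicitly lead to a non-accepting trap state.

The only thing that matters is how many `y`s have appeared, reduced mod 4. Use one state per residue: S0 for 0, …, S3 for 3. Reading `y` moves to the next residue; anything else stays put. S1 is accepting.
        x   y  
>  S0   S0  S1 
 * S1   S1  S2 
   S2   S2  S3 
   S3   S3  S0 
(> = start, * = accepting)

start=S0 accept=S1 S0-x->S0 S0-y->S1 S1-x->S1 S1-y->S2 S2-x->S2 S2-y->S3 S3-x->S3 S3-y->S0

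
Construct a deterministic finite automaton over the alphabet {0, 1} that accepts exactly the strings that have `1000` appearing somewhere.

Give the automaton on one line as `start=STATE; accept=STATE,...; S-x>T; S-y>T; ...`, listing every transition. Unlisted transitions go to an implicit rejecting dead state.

start=s0; accept=s4; s0-0>s0; s0-1>s1; s1-0>s2; s1-1>s1; s2-0>s3; s2-1>s1; s3-0>s4; s3-1>s1; s4-0>s4; s4-1>s4

Track how much of `1000` has been matched so far: state s0 is no progress, s4 is the absorbing accept state reached once `1000` has occurred. Intermediate states record partial matches; on a mismatch, fall back to the longest reusable overlap.
With 5 states:
        0   1  
>  s0   s0  s1 
   s1   s2  s1 
   s2   s3  s1 
   s3   s4  s1 
 * s4   s4  s4 
(> = start, * = accepting)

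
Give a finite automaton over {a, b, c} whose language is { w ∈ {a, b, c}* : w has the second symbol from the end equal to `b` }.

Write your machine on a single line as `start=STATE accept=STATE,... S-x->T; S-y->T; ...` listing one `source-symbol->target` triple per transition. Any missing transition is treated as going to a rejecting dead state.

A DFA must remember the last 2 symbols (since which symbol is second-to-last isn't known until the input ends). Use one state per possible window of the last ≤2 symbols; accept from those whose window starts with `b`.
A 13-state machine:
          a    b    c  
>  q0     q1   q2   q3 
   q1     q4   q5   q6 
   q2     q7   q8   q9 
   q3    q10  q11  q12 
   q4     q4   q5   q6 
   q5     q7   q8   q9 
   q6    q10  q11  q12 
 * q7     q4   q5   q6 
 * q8     q7   q8   q9 
 * q9    q10  q11  q12 
   q10    q4   q5   q6 
   q11    q7   q8   q9 
   q12   q10  q11  q12 
(> = start, * = accepting)

start=q0; accept=q7,q8,q9; q0-a->q1; q0-b->q2; q0-c->q3; q1-a->q4; q1-b->q5; q1-c->q6; q2-a->q7; q2-b->q8; q2-c->q9; q3-a->q10; q3-b->q11; q3-c->q12; q4-a->q4; q4-b->q5; q4-c->q6; q5-a->q7; q5-b->q8; q5-c->q9; q6-a->q10; q6-b->q11; q6-c->q12; q7-a->q4; q7-b->q5; q7-c->q6; q8-a->q7; q8-b->q8; q8-c->q9; q9-a->q10; q9-b->q11; q9-c->q12; q10-a->q4; q10-b->q5; q10-c->q6; q11-a->q7; q11-b->q8; q11-c->q9; q12-a->q10; q12-b->q11; q12-c->q12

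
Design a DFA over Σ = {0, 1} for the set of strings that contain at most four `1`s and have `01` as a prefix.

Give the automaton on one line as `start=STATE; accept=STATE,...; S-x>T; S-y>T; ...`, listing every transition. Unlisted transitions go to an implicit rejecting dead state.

start=q0; accept=q4,q6,q8,q10; q0-0>q1; q0-1>q2; q1-0>q3; q1-1>q4; q2-0>q2; q2-1>q5; q3-0>q3; q3-1>q2; q4-0>q4; q4-1>q6; q5-0>q5; q5-1>q7; q6-0>q6; q6-1>q8; q7-0>q7; q7-1>q9; q8-0>q8; q8-1>q10; q9-0>q9; q9-1>q11; q10-0>q10; q10-1>q12; q11-0>q11; q11-1>q11; q12-0>q12; q12-1>q12

Handle the two conditions separately and then intersect. One (6 states) tracks the count of `1`s, saturating at 5; the other (4 states) tracks whether the input so far still matches the prefix `01`. Each combined state is a pair, one component from each; accept when both components accept.
          0    1  
>  q0     q1   q2 
   q1     q3   q4 
   q2     q2   q5 
   q3     q3   q2 
 * q4     q4   q6 
   q5     q5   q7 
 * q6     q6   q8 
   q7     q7   q9 
 * q8     q8  q10 
   q9     q9  q11 
 * q10   q10  q12 
   q11   q11  q11 
   q12   q12  q12 
(> = start, * = accepting)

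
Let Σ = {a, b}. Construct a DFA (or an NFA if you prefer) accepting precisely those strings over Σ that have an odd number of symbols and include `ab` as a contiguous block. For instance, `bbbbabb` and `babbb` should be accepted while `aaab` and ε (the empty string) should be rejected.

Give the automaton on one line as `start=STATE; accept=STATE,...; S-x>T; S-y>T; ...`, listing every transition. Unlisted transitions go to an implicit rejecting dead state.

Build one automaton per condition and run them in lockstep. The first has 2 states tracking the input length modulo 2; the second has 3 states tracking whether and how much of `ab` has been seen. A product state is a pair (one from each), accepting exactly when both do.
A 6-state machine:
        a   b  
>  S0   S1  S2 
   S1   S3  S4 
   S2   S3  S0 
   S3   S1  S5 
   S4   S5  S5 
 * S5   S4  S4 
(> = start, * = accepting)

start=S0; accept=S5; S0-a>S1; S0-b>S2; S1-a>S3; S1-b>S4; S2-a>S3; S2-b>S0; S3-a>S1; S3-b>S5; S4-a>S5; S4-b>S5; S5-a>S4; S5-b>S4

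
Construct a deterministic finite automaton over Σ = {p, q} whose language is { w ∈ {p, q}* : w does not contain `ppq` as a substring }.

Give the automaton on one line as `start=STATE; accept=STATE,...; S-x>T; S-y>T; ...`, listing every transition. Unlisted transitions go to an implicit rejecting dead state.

Track partial matches of the forbidden pattern `ppq`. State S3 is a dead state reached once `ppq` has occurred; every other state accepts. S0 means no part of `ppq` is currently matched.
A 4-state machine:
        p   q  
>* S0   S1  S0 
 * S1   S2  S0 
 * S2   S2  S3 
   S3   S3  S3 
(> = start, * = accepting)

start=S0; accept=S0,S1,S2; S0-p>S1; S0-q>S0; S1-p>S2; S1-q>S0; S2-p>S2; S2-q>S3; S3-p>S3; S3-q>S3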